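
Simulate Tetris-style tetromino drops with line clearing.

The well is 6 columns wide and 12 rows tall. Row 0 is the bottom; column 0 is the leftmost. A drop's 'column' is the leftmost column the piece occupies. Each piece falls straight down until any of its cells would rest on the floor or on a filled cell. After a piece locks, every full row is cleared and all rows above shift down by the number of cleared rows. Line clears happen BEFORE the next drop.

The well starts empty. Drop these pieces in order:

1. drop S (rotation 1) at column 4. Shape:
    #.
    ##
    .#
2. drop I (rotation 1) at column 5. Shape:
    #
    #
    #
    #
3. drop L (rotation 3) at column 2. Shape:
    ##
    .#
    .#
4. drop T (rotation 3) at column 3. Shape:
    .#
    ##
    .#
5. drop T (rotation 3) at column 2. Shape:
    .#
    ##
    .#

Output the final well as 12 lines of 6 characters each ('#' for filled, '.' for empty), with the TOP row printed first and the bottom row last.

Drop 1: S rot1 at col 4 lands with bottom-row=0; cleared 0 line(s) (total 0); column heights now [0 0 0 0 3 2], max=3
Drop 2: I rot1 at col 5 lands with bottom-row=2; cleared 0 line(s) (total 0); column heights now [0 0 0 0 3 6], max=6
Drop 3: L rot3 at col 2 lands with bottom-row=0; cleared 0 line(s) (total 0); column heights now [0 0 3 3 3 6], max=6
Drop 4: T rot3 at col 3 lands with bottom-row=3; cleared 0 line(s) (total 0); column heights now [0 0 3 5 6 6], max=6
Drop 5: T rot3 at col 2 lands with bottom-row=5; cleared 0 line(s) (total 0); column heights now [0 0 7 8 6 6], max=8

Answer: ......
......
......
......
...#..
..##..
...###
...###
....##
..####
...###
...#.#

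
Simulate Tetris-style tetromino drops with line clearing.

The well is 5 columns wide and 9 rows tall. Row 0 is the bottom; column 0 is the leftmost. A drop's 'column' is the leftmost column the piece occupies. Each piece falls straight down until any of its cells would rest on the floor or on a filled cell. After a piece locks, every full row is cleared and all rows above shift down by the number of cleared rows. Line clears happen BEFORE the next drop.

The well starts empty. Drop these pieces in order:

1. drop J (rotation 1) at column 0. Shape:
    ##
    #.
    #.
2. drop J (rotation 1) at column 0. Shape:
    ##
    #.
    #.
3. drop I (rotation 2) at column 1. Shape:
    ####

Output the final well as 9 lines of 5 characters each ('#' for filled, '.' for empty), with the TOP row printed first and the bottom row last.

Answer: .....
.....
.####
##...
#....
#....
##...
#....
#....

Derivation:
Drop 1: J rot1 at col 0 lands with bottom-row=0; cleared 0 line(s) (total 0); column heights now [3 3 0 0 0], max=3
Drop 2: J rot1 at col 0 lands with bottom-row=3; cleared 0 line(s) (total 0); column heights now [6 6 0 0 0], max=6
Drop 3: I rot2 at col 1 lands with bottom-row=6; cleared 0 line(s) (total 0); column heights now [6 7 7 7 7], max=7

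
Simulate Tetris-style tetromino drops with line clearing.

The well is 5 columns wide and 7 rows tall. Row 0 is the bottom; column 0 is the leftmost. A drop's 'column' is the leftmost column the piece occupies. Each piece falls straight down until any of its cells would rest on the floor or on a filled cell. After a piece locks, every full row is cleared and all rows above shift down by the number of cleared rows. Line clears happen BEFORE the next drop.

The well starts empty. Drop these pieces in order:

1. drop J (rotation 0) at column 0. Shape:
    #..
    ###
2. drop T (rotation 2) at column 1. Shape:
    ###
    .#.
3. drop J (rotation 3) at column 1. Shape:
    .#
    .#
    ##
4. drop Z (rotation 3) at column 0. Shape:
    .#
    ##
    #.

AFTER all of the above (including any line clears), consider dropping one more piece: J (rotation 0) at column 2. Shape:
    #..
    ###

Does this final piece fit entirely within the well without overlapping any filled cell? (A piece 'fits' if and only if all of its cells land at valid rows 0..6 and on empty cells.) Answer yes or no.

Answer: no

Derivation:
Drop 1: J rot0 at col 0 lands with bottom-row=0; cleared 0 line(s) (total 0); column heights now [2 1 1 0 0], max=2
Drop 2: T rot2 at col 1 lands with bottom-row=1; cleared 0 line(s) (total 0); column heights now [2 3 3 3 0], max=3
Drop 3: J rot3 at col 1 lands with bottom-row=3; cleared 0 line(s) (total 0); column heights now [2 4 6 3 0], max=6
Drop 4: Z rot3 at col 0 lands with bottom-row=3; cleared 0 line(s) (total 0); column heights now [5 6 6 3 0], max=6
Test piece J rot0 at col 2 (width 3): heights before test = [5 6 6 3 0]; fits = False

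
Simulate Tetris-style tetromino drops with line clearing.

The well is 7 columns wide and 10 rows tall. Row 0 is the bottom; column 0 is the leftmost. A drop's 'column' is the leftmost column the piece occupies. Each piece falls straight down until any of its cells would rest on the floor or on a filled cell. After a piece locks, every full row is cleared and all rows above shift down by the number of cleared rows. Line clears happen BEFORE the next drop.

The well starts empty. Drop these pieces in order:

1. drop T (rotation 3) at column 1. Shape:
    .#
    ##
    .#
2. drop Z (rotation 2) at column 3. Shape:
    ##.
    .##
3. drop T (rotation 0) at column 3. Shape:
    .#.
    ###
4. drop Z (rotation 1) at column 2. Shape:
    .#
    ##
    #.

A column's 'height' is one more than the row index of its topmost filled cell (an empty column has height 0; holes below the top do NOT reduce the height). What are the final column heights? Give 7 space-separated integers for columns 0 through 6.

Drop 1: T rot3 at col 1 lands with bottom-row=0; cleared 0 line(s) (total 0); column heights now [0 2 3 0 0 0 0], max=3
Drop 2: Z rot2 at col 3 lands with bottom-row=0; cleared 0 line(s) (total 0); column heights now [0 2 3 2 2 1 0], max=3
Drop 3: T rot0 at col 3 lands with bottom-row=2; cleared 0 line(s) (total 0); column heights now [0 2 3 3 4 3 0], max=4
Drop 4: Z rot1 at col 2 lands with bottom-row=3; cleared 0 line(s) (total 0); column heights now [0 2 5 6 4 3 0], max=6

Answer: 0 2 5 6 4 3 0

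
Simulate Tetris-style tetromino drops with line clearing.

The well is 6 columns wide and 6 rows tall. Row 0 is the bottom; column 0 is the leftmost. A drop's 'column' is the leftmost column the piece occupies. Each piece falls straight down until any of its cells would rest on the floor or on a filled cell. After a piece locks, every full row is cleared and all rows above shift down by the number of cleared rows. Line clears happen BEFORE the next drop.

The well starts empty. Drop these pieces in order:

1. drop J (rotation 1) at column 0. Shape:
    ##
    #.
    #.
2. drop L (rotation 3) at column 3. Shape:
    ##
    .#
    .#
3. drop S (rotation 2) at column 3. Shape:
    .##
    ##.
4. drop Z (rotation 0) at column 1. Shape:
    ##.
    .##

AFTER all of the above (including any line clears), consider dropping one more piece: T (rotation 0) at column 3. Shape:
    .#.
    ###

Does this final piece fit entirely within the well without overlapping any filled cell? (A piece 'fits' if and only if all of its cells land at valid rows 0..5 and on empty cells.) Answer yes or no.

Answer: no

Derivation:
Drop 1: J rot1 at col 0 lands with bottom-row=0; cleared 0 line(s) (total 0); column heights now [3 3 0 0 0 0], max=3
Drop 2: L rot3 at col 3 lands with bottom-row=0; cleared 0 line(s) (total 0); column heights now [3 3 0 3 3 0], max=3
Drop 3: S rot2 at col 3 lands with bottom-row=3; cleared 0 line(s) (total 0); column heights now [3 3 0 4 5 5], max=5
Drop 4: Z rot0 at col 1 lands with bottom-row=4; cleared 0 line(s) (total 0); column heights now [3 6 6 5 5 5], max=6
Test piece T rot0 at col 3 (width 3): heights before test = [3 6 6 5 5 5]; fits = False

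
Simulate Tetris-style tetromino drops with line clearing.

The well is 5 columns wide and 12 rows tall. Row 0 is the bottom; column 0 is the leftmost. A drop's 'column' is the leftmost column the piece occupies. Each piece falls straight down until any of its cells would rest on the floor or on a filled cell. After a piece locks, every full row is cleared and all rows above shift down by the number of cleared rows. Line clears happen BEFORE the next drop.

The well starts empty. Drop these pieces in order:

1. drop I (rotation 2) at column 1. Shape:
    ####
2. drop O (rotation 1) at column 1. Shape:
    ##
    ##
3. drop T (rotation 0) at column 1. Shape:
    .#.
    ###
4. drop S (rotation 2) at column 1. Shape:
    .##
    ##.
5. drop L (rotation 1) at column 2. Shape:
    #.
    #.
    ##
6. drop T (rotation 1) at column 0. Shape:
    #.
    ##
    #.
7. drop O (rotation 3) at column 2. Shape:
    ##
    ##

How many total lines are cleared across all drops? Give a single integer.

Answer: 0

Derivation:
Drop 1: I rot2 at col 1 lands with bottom-row=0; cleared 0 line(s) (total 0); column heights now [0 1 1 1 1], max=1
Drop 2: O rot1 at col 1 lands with bottom-row=1; cleared 0 line(s) (total 0); column heights now [0 3 3 1 1], max=3
Drop 3: T rot0 at col 1 lands with bottom-row=3; cleared 0 line(s) (total 0); column heights now [0 4 5 4 1], max=5
Drop 4: S rot2 at col 1 lands with bottom-row=5; cleared 0 line(s) (total 0); column heights now [0 6 7 7 1], max=7
Drop 5: L rot1 at col 2 lands with bottom-row=7; cleared 0 line(s) (total 0); column heights now [0 6 10 8 1], max=10
Drop 6: T rot1 at col 0 lands with bottom-row=5; cleared 0 line(s) (total 0); column heights now [8 7 10 8 1], max=10
Drop 7: O rot3 at col 2 lands with bottom-row=10; cleared 0 line(s) (total 0); column heights now [8 7 12 12 1], max=12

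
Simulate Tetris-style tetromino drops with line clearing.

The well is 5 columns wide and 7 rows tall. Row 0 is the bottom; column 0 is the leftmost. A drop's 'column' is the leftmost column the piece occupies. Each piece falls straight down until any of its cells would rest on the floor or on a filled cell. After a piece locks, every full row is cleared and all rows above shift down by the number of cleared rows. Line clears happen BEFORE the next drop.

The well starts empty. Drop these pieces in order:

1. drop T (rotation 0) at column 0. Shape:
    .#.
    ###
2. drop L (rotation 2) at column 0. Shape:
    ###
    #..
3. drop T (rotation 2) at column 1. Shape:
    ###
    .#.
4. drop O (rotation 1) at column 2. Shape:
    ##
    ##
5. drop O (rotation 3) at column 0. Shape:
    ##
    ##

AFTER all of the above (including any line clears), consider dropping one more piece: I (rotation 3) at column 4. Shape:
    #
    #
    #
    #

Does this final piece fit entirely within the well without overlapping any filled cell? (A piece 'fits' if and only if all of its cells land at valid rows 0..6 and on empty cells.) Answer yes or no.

Answer: yes

Derivation:
Drop 1: T rot0 at col 0 lands with bottom-row=0; cleared 0 line(s) (total 0); column heights now [1 2 1 0 0], max=2
Drop 2: L rot2 at col 0 lands with bottom-row=1; cleared 0 line(s) (total 0); column heights now [3 3 3 0 0], max=3
Drop 3: T rot2 at col 1 lands with bottom-row=3; cleared 0 line(s) (total 0); column heights now [3 5 5 5 0], max=5
Drop 4: O rot1 at col 2 lands with bottom-row=5; cleared 0 line(s) (total 0); column heights now [3 5 7 7 0], max=7
Drop 5: O rot3 at col 0 lands with bottom-row=5; cleared 0 line(s) (total 0); column heights now [7 7 7 7 0], max=7
Test piece I rot3 at col 4 (width 1): heights before test = [7 7 7 7 0]; fits = True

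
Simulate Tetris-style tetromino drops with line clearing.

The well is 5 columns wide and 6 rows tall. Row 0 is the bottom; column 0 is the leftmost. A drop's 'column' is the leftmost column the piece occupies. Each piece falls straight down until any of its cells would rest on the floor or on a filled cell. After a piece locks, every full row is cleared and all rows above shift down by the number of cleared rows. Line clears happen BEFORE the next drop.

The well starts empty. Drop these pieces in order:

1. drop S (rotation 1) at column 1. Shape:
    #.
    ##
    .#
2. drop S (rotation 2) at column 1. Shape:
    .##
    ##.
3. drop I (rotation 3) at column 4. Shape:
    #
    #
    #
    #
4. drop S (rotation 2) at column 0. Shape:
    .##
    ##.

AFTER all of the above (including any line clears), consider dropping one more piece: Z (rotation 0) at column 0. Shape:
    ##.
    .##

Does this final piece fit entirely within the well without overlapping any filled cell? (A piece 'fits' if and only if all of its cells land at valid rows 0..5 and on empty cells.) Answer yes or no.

Drop 1: S rot1 at col 1 lands with bottom-row=0; cleared 0 line(s) (total 0); column heights now [0 3 2 0 0], max=3
Drop 2: S rot2 at col 1 lands with bottom-row=3; cleared 0 line(s) (total 0); column heights now [0 4 5 5 0], max=5
Drop 3: I rot3 at col 4 lands with bottom-row=0; cleared 0 line(s) (total 0); column heights now [0 4 5 5 4], max=5
Drop 4: S rot2 at col 0 lands with bottom-row=4; cleared 0 line(s) (total 0); column heights now [5 6 6 5 4], max=6
Test piece Z rot0 at col 0 (width 3): heights before test = [5 6 6 5 4]; fits = False

Answer: no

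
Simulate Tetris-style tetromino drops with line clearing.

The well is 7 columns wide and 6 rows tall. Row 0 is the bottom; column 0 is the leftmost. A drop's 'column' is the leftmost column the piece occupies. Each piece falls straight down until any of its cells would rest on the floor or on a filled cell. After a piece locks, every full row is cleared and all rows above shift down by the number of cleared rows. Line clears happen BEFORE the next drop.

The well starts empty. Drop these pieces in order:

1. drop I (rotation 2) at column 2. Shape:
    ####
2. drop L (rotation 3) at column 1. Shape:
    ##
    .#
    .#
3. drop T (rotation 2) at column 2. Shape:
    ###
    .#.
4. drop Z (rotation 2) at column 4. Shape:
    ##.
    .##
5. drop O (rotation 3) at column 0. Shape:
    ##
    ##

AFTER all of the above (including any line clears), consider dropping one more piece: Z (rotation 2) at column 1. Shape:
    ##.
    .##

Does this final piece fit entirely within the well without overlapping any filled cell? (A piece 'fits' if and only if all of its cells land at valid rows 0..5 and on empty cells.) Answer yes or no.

Drop 1: I rot2 at col 2 lands with bottom-row=0; cleared 0 line(s) (total 0); column heights now [0 0 1 1 1 1 0], max=1
Drop 2: L rot3 at col 1 lands with bottom-row=1; cleared 0 line(s) (total 0); column heights now [0 4 4 1 1 1 0], max=4
Drop 3: T rot2 at col 2 lands with bottom-row=3; cleared 0 line(s) (total 0); column heights now [0 4 5 5 5 1 0], max=5
Drop 4: Z rot2 at col 4 lands with bottom-row=4; cleared 0 line(s) (total 0); column heights now [0 4 5 5 6 6 5], max=6
Drop 5: O rot3 at col 0 lands with bottom-row=4; cleared 1 line(s) (total 1); column heights now [5 5 4 4 5 5 0], max=5
Test piece Z rot2 at col 1 (width 3): heights before test = [5 5 4 4 5 5 0]; fits = True

Answer: yes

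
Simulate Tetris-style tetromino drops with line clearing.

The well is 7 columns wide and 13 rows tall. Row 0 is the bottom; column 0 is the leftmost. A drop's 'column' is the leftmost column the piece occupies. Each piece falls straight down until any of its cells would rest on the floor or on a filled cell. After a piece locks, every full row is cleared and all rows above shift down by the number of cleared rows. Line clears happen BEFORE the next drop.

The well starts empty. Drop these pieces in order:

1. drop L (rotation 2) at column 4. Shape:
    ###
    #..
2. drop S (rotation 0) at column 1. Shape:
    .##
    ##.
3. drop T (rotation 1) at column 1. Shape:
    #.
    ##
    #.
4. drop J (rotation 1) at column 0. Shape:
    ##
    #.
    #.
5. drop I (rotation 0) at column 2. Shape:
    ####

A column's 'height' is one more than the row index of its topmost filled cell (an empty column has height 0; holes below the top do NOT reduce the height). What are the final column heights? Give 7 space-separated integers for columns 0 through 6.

Drop 1: L rot2 at col 4 lands with bottom-row=0; cleared 0 line(s) (total 0); column heights now [0 0 0 0 2 2 2], max=2
Drop 2: S rot0 at col 1 lands with bottom-row=0; cleared 0 line(s) (total 0); column heights now [0 1 2 2 2 2 2], max=2
Drop 3: T rot1 at col 1 lands with bottom-row=1; cleared 0 line(s) (total 0); column heights now [0 4 3 2 2 2 2], max=4
Drop 4: J rot1 at col 0 lands with bottom-row=2; cleared 0 line(s) (total 0); column heights now [5 5 3 2 2 2 2], max=5
Drop 5: I rot0 at col 2 lands with bottom-row=3; cleared 0 line(s) (total 0); column heights now [5 5 4 4 4 4 2], max=5

Answer: 5 5 4 4 4 4 2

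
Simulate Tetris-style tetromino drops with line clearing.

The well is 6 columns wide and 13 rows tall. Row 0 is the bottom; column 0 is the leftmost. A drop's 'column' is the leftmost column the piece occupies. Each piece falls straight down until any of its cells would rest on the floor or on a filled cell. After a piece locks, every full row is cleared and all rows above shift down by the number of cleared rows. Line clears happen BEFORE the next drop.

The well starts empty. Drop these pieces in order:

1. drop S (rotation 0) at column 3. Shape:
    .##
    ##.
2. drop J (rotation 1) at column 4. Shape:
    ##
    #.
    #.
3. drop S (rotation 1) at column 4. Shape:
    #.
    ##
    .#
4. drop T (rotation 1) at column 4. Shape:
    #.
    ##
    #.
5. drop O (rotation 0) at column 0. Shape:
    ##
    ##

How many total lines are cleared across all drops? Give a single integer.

Answer: 0

Derivation:
Drop 1: S rot0 at col 3 lands with bottom-row=0; cleared 0 line(s) (total 0); column heights now [0 0 0 1 2 2], max=2
Drop 2: J rot1 at col 4 lands with bottom-row=2; cleared 0 line(s) (total 0); column heights now [0 0 0 1 5 5], max=5
Drop 3: S rot1 at col 4 lands with bottom-row=5; cleared 0 line(s) (total 0); column heights now [0 0 0 1 8 7], max=8
Drop 4: T rot1 at col 4 lands with bottom-row=8; cleared 0 line(s) (total 0); column heights now [0 0 0 1 11 10], max=11
Drop 5: O rot0 at col 0 lands with bottom-row=0; cleared 0 line(s) (total 0); column heights now [2 2 0 1 11 10], max=11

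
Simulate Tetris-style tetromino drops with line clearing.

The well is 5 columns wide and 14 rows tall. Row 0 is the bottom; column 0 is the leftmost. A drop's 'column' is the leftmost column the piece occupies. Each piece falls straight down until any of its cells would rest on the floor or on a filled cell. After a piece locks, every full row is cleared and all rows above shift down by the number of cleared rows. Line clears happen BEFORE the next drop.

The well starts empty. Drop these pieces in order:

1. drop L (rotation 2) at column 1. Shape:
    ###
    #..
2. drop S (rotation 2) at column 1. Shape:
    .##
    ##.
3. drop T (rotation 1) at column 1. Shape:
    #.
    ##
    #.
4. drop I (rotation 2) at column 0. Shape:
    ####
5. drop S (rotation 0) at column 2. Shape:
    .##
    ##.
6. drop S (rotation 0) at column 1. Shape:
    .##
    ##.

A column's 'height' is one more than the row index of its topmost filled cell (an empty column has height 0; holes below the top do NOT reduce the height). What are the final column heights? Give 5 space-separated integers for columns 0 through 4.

Drop 1: L rot2 at col 1 lands with bottom-row=0; cleared 0 line(s) (total 0); column heights now [0 2 2 2 0], max=2
Drop 2: S rot2 at col 1 lands with bottom-row=2; cleared 0 line(s) (total 0); column heights now [0 3 4 4 0], max=4
Drop 3: T rot1 at col 1 lands with bottom-row=3; cleared 0 line(s) (total 0); column heights now [0 6 5 4 0], max=6
Drop 4: I rot2 at col 0 lands with bottom-row=6; cleared 0 line(s) (total 0); column heights now [7 7 7 7 0], max=7
Drop 5: S rot0 at col 2 lands with bottom-row=7; cleared 0 line(s) (total 0); column heights now [7 7 8 9 9], max=9
Drop 6: S rot0 at col 1 lands with bottom-row=8; cleared 0 line(s) (total 0); column heights now [7 9 10 10 9], max=10

Answer: 7 9 10 10 9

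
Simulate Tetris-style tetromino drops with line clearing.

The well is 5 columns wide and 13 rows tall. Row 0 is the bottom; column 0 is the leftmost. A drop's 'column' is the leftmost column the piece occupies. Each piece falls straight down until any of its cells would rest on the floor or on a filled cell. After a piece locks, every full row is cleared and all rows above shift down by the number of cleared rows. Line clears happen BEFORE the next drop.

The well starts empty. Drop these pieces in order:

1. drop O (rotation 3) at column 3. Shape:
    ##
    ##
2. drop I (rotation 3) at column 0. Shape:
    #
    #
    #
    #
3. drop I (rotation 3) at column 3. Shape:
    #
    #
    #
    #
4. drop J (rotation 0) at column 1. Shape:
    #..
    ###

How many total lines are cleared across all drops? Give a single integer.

Answer: 0

Derivation:
Drop 1: O rot3 at col 3 lands with bottom-row=0; cleared 0 line(s) (total 0); column heights now [0 0 0 2 2], max=2
Drop 2: I rot3 at col 0 lands with bottom-row=0; cleared 0 line(s) (total 0); column heights now [4 0 0 2 2], max=4
Drop 3: I rot3 at col 3 lands with bottom-row=2; cleared 0 line(s) (total 0); column heights now [4 0 0 6 2], max=6
Drop 4: J rot0 at col 1 lands with bottom-row=6; cleared 0 line(s) (total 0); column heights now [4 8 7 7 2], max=8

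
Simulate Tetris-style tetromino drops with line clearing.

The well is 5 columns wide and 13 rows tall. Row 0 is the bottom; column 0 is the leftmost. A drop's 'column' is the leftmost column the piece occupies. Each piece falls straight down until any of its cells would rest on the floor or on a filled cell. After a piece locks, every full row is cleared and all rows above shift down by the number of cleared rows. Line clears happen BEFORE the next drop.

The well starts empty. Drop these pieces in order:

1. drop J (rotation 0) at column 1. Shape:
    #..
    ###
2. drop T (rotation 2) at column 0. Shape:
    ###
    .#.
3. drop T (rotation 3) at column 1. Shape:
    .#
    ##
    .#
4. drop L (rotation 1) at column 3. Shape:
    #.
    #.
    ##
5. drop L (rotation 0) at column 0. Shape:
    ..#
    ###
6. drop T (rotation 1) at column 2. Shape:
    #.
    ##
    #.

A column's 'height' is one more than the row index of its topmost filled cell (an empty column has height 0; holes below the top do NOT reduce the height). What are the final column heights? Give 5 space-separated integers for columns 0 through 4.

Answer: 8 8 12 11 2

Derivation:
Drop 1: J rot0 at col 1 lands with bottom-row=0; cleared 0 line(s) (total 0); column heights now [0 2 1 1 0], max=2
Drop 2: T rot2 at col 0 lands with bottom-row=2; cleared 0 line(s) (total 0); column heights now [4 4 4 1 0], max=4
Drop 3: T rot3 at col 1 lands with bottom-row=4; cleared 0 line(s) (total 0); column heights now [4 6 7 1 0], max=7
Drop 4: L rot1 at col 3 lands with bottom-row=1; cleared 0 line(s) (total 0); column heights now [4 6 7 4 2], max=7
Drop 5: L rot0 at col 0 lands with bottom-row=7; cleared 0 line(s) (total 0); column heights now [8 8 9 4 2], max=9
Drop 6: T rot1 at col 2 lands with bottom-row=9; cleared 0 line(s) (total 0); column heights now [8 8 12 11 2], max=12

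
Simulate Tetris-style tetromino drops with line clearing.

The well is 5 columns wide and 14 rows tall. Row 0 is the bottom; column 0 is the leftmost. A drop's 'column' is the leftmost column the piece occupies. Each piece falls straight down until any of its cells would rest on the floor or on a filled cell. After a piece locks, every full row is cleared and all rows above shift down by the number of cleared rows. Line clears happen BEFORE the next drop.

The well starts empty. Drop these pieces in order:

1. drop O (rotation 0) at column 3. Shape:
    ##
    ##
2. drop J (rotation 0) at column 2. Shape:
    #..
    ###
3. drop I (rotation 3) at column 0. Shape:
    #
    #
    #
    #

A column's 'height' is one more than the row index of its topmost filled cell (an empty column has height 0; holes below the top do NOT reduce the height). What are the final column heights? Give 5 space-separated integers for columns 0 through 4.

Answer: 4 0 4 3 3

Derivation:
Drop 1: O rot0 at col 3 lands with bottom-row=0; cleared 0 line(s) (total 0); column heights now [0 0 0 2 2], max=2
Drop 2: J rot0 at col 2 lands with bottom-row=2; cleared 0 line(s) (total 0); column heights now [0 0 4 3 3], max=4
Drop 3: I rot3 at col 0 lands with bottom-row=0; cleared 0 line(s) (total 0); column heights now [4 0 4 3 3], max=4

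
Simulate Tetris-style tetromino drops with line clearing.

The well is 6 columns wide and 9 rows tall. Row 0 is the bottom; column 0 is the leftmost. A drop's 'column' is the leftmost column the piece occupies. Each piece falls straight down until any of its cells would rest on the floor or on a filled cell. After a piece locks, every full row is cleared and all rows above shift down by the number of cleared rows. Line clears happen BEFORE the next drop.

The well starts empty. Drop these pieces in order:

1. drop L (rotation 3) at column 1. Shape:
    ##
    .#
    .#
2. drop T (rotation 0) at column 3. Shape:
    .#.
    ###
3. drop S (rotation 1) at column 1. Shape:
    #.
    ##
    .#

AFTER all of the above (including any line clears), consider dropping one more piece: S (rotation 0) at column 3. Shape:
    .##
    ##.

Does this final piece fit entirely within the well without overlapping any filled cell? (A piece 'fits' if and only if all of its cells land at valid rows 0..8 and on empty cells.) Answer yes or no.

Drop 1: L rot3 at col 1 lands with bottom-row=0; cleared 0 line(s) (total 0); column heights now [0 3 3 0 0 0], max=3
Drop 2: T rot0 at col 3 lands with bottom-row=0; cleared 0 line(s) (total 0); column heights now [0 3 3 1 2 1], max=3
Drop 3: S rot1 at col 1 lands with bottom-row=3; cleared 0 line(s) (total 0); column heights now [0 6 5 1 2 1], max=6
Test piece S rot0 at col 3 (width 3): heights before test = [0 6 5 1 2 1]; fits = True

Answer: yes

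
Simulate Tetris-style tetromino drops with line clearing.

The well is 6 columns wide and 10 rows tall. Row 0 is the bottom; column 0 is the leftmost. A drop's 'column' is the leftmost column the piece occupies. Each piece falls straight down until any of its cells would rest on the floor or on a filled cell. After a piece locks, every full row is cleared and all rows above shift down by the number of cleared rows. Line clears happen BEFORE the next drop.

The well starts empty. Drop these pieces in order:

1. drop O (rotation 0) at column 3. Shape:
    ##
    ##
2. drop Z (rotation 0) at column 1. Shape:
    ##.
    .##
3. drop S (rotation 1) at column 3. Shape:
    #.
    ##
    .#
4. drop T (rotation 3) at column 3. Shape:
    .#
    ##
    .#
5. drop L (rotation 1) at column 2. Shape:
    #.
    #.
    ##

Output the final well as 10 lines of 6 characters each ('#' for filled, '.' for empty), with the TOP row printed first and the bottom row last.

Drop 1: O rot0 at col 3 lands with bottom-row=0; cleared 0 line(s) (total 0); column heights now [0 0 0 2 2 0], max=2
Drop 2: Z rot0 at col 1 lands with bottom-row=2; cleared 0 line(s) (total 0); column heights now [0 4 4 3 2 0], max=4
Drop 3: S rot1 at col 3 lands with bottom-row=2; cleared 0 line(s) (total 0); column heights now [0 4 4 5 4 0], max=5
Drop 4: T rot3 at col 3 lands with bottom-row=4; cleared 0 line(s) (total 0); column heights now [0 4 4 6 7 0], max=7
Drop 5: L rot1 at col 2 lands with bottom-row=6; cleared 0 line(s) (total 0); column heights now [0 4 9 7 7 0], max=9

Answer: ......
..#...
..#...
..###.
...##.
...##.
.####.
..###.
...##.
...##.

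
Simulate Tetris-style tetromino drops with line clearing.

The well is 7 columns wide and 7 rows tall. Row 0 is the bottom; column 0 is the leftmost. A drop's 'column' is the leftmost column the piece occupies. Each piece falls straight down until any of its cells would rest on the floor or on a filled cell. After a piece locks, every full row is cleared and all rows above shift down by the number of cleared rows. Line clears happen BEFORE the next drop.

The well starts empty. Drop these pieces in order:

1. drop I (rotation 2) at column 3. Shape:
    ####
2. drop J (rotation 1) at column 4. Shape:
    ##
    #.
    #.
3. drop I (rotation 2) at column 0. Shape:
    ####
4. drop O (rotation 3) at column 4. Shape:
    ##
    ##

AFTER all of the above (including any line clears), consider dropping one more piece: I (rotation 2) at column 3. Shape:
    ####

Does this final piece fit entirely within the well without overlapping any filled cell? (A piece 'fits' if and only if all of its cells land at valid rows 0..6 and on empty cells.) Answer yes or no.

Drop 1: I rot2 at col 3 lands with bottom-row=0; cleared 0 line(s) (total 0); column heights now [0 0 0 1 1 1 1], max=1
Drop 2: J rot1 at col 4 lands with bottom-row=1; cleared 0 line(s) (total 0); column heights now [0 0 0 1 4 4 1], max=4
Drop 3: I rot2 at col 0 lands with bottom-row=1; cleared 0 line(s) (total 0); column heights now [2 2 2 2 4 4 1], max=4
Drop 4: O rot3 at col 4 lands with bottom-row=4; cleared 0 line(s) (total 0); column heights now [2 2 2 2 6 6 1], max=6
Test piece I rot2 at col 3 (width 4): heights before test = [2 2 2 2 6 6 1]; fits = True

Answer: yes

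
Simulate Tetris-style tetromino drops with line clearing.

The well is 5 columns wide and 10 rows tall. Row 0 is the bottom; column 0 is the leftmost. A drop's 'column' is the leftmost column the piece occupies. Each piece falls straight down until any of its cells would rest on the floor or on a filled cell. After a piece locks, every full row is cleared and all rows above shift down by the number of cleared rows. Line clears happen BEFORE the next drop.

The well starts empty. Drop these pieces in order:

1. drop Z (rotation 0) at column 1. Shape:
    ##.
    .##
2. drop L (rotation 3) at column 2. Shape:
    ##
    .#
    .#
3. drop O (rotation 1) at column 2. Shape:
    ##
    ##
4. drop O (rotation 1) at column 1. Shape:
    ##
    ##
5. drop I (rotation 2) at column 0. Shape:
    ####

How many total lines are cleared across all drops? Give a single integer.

Drop 1: Z rot0 at col 1 lands with bottom-row=0; cleared 0 line(s) (total 0); column heights now [0 2 2 1 0], max=2
Drop 2: L rot3 at col 2 lands with bottom-row=1; cleared 0 line(s) (total 0); column heights now [0 2 4 4 0], max=4
Drop 3: O rot1 at col 2 lands with bottom-row=4; cleared 0 line(s) (total 0); column heights now [0 2 6 6 0], max=6
Drop 4: O rot1 at col 1 lands with bottom-row=6; cleared 0 line(s) (total 0); column heights now [0 8 8 6 0], max=8
Drop 5: I rot2 at col 0 lands with bottom-row=8; cleared 0 line(s) (total 0); column heights now [9 9 9 9 0], max=9

Answer: 0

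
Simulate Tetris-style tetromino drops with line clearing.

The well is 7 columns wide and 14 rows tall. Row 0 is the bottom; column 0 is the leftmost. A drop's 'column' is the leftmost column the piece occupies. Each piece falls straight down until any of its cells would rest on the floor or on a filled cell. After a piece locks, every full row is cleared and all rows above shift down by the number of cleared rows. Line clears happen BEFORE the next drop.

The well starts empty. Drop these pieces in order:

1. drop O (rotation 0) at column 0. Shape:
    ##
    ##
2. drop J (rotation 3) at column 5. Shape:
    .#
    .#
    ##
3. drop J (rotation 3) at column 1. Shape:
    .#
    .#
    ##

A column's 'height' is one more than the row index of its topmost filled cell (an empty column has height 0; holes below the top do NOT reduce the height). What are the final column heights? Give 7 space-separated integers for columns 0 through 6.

Drop 1: O rot0 at col 0 lands with bottom-row=0; cleared 0 line(s) (total 0); column heights now [2 2 0 0 0 0 0], max=2
Drop 2: J rot3 at col 5 lands with bottom-row=0; cleared 0 line(s) (total 0); column heights now [2 2 0 0 0 1 3], max=3
Drop 3: J rot3 at col 1 lands with bottom-row=2; cleared 0 line(s) (total 0); column heights now [2 3 5 0 0 1 3], max=5

Answer: 2 3 5 0 0 1 3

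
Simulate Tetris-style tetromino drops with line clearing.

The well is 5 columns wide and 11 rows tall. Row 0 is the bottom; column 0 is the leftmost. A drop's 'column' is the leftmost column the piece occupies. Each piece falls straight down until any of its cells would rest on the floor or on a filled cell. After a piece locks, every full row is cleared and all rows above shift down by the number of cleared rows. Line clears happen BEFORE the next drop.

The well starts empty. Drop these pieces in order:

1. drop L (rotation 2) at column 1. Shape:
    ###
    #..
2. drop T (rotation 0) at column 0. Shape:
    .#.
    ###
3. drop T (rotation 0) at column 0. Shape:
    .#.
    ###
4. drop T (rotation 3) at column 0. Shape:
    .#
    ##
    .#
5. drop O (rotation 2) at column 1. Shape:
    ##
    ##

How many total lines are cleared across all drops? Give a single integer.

Answer: 0

Derivation:
Drop 1: L rot2 at col 1 lands with bottom-row=0; cleared 0 line(s) (total 0); column heights now [0 2 2 2 0], max=2
Drop 2: T rot0 at col 0 lands with bottom-row=2; cleared 0 line(s) (total 0); column heights now [3 4 3 2 0], max=4
Drop 3: T rot0 at col 0 lands with bottom-row=4; cleared 0 line(s) (total 0); column heights now [5 6 5 2 0], max=6
Drop 4: T rot3 at col 0 lands with bottom-row=6; cleared 0 line(s) (total 0); column heights now [8 9 5 2 0], max=9
Drop 5: O rot2 at col 1 lands with bottom-row=9; cleared 0 line(s) (total 0); column heights now [8 11 11 2 0], max=11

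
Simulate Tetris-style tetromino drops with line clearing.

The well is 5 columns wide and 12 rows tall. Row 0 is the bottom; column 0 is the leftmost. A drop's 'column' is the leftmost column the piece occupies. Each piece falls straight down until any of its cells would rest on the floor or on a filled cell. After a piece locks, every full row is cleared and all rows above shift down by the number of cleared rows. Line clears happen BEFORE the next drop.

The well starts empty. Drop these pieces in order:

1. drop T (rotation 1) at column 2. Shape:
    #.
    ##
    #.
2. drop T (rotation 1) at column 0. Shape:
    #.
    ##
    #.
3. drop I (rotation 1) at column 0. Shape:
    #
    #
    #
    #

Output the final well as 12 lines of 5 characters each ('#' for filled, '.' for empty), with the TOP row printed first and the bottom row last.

Answer: .....
.....
.....
.....
.....
#....
#....
#....
#....
#.#..
####.
#.#..

Derivation:
Drop 1: T rot1 at col 2 lands with bottom-row=0; cleared 0 line(s) (total 0); column heights now [0 0 3 2 0], max=3
Drop 2: T rot1 at col 0 lands with bottom-row=0; cleared 0 line(s) (total 0); column heights now [3 2 3 2 0], max=3
Drop 3: I rot1 at col 0 lands with bottom-row=3; cleared 0 line(s) (total 0); column heights now [7 2 3 2 0], max=7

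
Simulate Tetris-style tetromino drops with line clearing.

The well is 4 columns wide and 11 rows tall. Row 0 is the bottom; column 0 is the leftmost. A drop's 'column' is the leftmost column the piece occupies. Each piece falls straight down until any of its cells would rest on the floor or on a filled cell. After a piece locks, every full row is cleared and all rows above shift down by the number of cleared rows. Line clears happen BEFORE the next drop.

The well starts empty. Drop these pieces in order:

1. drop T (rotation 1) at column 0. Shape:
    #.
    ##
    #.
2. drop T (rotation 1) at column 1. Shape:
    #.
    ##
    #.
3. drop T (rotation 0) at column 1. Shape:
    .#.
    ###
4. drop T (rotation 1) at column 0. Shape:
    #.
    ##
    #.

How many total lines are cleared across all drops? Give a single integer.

Drop 1: T rot1 at col 0 lands with bottom-row=0; cleared 0 line(s) (total 0); column heights now [3 2 0 0], max=3
Drop 2: T rot1 at col 1 lands with bottom-row=2; cleared 0 line(s) (total 0); column heights now [3 5 4 0], max=5
Drop 3: T rot0 at col 1 lands with bottom-row=5; cleared 0 line(s) (total 0); column heights now [3 6 7 6], max=7
Drop 4: T rot1 at col 0 lands with bottom-row=5; cleared 1 line(s) (total 1); column heights now [7 6 6 0], max=7

Answer: 1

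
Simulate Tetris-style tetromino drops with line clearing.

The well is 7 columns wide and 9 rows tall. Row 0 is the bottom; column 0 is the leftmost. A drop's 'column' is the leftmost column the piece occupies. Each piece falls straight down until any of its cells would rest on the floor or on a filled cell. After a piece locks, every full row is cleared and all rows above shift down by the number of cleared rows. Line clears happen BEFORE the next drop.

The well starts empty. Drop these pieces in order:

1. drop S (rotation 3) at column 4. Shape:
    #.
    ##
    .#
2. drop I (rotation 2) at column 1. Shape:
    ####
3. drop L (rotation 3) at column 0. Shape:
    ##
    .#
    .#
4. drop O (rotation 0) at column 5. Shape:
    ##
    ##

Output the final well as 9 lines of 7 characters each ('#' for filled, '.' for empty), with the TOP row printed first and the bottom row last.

Answer: .......
.......
##.....
.#.....
.#.....
.######
....###
....##.
.....#.

Derivation:
Drop 1: S rot3 at col 4 lands with bottom-row=0; cleared 0 line(s) (total 0); column heights now [0 0 0 0 3 2 0], max=3
Drop 2: I rot2 at col 1 lands with bottom-row=3; cleared 0 line(s) (total 0); column heights now [0 4 4 4 4 2 0], max=4
Drop 3: L rot3 at col 0 lands with bottom-row=4; cleared 0 line(s) (total 0); column heights now [7 7 4 4 4 2 0], max=7
Drop 4: O rot0 at col 5 lands with bottom-row=2; cleared 0 line(s) (total 0); column heights now [7 7 4 4 4 4 4], max=7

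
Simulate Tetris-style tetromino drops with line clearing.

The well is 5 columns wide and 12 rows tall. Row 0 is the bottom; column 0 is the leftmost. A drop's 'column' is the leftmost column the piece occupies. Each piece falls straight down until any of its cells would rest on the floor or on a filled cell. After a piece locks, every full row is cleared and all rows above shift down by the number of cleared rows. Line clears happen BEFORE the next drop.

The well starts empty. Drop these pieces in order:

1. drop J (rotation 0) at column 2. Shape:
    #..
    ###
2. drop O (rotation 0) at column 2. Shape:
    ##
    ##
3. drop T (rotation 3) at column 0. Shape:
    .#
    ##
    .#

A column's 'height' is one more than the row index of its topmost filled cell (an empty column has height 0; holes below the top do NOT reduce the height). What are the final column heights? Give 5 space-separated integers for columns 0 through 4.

Answer: 2 3 4 4 1

Derivation:
Drop 1: J rot0 at col 2 lands with bottom-row=0; cleared 0 line(s) (total 0); column heights now [0 0 2 1 1], max=2
Drop 2: O rot0 at col 2 lands with bottom-row=2; cleared 0 line(s) (total 0); column heights now [0 0 4 4 1], max=4
Drop 3: T rot3 at col 0 lands with bottom-row=0; cleared 0 line(s) (total 0); column heights now [2 3 4 4 1], max=4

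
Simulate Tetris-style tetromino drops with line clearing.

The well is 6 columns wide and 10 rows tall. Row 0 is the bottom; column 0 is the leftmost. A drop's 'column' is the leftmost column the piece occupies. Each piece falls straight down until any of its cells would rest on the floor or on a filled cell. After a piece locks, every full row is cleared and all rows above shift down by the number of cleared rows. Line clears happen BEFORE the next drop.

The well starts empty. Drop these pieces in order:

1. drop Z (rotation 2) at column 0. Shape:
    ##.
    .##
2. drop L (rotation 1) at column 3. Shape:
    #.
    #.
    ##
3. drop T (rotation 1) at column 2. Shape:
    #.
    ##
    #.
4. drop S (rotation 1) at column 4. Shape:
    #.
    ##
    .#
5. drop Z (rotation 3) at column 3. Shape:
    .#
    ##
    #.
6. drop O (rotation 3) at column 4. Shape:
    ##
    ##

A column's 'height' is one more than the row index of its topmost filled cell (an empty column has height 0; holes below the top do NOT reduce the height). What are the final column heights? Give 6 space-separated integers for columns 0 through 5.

Drop 1: Z rot2 at col 0 lands with bottom-row=0; cleared 0 line(s) (total 0); column heights now [2 2 1 0 0 0], max=2
Drop 2: L rot1 at col 3 lands with bottom-row=0; cleared 0 line(s) (total 0); column heights now [2 2 1 3 1 0], max=3
Drop 3: T rot1 at col 2 lands with bottom-row=2; cleared 0 line(s) (total 0); column heights now [2 2 5 4 1 0], max=5
Drop 4: S rot1 at col 4 lands with bottom-row=0; cleared 0 line(s) (total 0); column heights now [2 2 5 4 3 2], max=5
Drop 5: Z rot3 at col 3 lands with bottom-row=4; cleared 0 line(s) (total 0); column heights now [2 2 5 6 7 2], max=7
Drop 6: O rot3 at col 4 lands with bottom-row=7; cleared 0 line(s) (total 0); column heights now [2 2 5 6 9 9], max=9

Answer: 2 2 5 6 9 9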